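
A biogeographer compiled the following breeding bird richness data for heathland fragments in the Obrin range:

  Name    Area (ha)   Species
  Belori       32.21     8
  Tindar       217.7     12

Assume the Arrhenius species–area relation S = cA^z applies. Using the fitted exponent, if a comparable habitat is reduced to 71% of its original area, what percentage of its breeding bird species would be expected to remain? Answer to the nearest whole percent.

z = ln(12/8) / ln(217.7/32.21) = 0.4055 / 1.9108 = 0.2122
S_new/S_old = (A_new/A_old)^z = 0.71^0.2122 = exp(0.2122 × -0.3425) = 0.9299

93%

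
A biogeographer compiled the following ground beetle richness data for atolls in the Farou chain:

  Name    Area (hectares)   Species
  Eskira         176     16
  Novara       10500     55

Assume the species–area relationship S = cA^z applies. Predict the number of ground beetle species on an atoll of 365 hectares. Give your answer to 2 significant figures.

z = ln(55/16) / ln(10500/176) = 1.2347 / 4.0886 = 0.3020
c = 16 / 176^0.3020 = 16 / 4.766 = 3.357
S₃ = 3.357 × 365^0.3020 = 3.357 × 5.94 ≈ 19.94

20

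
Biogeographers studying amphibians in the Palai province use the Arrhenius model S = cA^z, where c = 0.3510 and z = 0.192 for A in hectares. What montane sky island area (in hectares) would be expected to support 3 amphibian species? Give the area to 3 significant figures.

71300 hectares

3 = 0.351 × A^0.192  ⇒  A^0.192 = 3/0.351 = 8.547
ln A = ln(8.547) / 0.192 = 2.1456 / 0.192 = 11.1749
A = e^11.1749 ≈ 71318 hectares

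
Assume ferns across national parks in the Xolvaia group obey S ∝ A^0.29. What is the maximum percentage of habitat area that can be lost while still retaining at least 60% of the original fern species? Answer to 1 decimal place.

Need (A_new/A_old)^0.29 = 0.6, so A_new/A_old = 0.6^(1/0.29) = 0.6^3.448
ln(A_new/A_old) = ln 0.6 / 0.29 = -0.5108 / 0.29 = -1.7615
A_new/A_old = e^-1.7615 ≈ 0.1718
Fraction that can be lost = 1 − 0.1718 = 0.8282

82.8%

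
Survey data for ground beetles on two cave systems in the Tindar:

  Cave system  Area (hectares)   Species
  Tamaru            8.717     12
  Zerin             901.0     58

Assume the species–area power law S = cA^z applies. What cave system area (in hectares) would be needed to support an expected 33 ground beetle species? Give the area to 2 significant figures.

z = ln(58/12) / ln(901/8.717) = 1.5755 / 4.6382 = 0.3397
c = 12 / 8.717^0.3397 = 12 / 2.087 = 5.751
A = (33/5.751)^(1/0.3397) ⇒ ln A = ln(5.738)/0.3397 = 5.1433
A = e^5.1433 ≈ 171.3 hectares

170 hectares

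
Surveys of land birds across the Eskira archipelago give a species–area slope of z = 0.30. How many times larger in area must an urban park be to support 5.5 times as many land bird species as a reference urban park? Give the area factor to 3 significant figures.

(A₂/A₁)^0.3 = 5.5, so A₂/A₁ = 5.5^(1/0.3) = 5.5^3.333
ln(A₂/A₁) = ln 5.5 / 0.3 = 1.7047 / 0.3 = 5.6825
A₂/A₁ = e^5.6825 ≈ 293.7

294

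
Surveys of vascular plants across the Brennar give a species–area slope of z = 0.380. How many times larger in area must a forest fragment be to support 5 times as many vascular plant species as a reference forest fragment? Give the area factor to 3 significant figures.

(A₂/A₁)^0.38 = 5, so A₂/A₁ = 5^(1/0.38) = 5^2.632
ln(A₂/A₁) = ln 5 / 0.38 = 1.6094 / 0.38 = 4.2354
A₂/A₁ = e^4.2354 ≈ 69.09

69.1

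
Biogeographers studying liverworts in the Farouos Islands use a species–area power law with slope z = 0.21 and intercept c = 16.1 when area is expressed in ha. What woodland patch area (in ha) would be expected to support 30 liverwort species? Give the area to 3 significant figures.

30 = 16.1 × A^0.21  ⇒  A^0.21 = 30/16.1 = 1.863
ln A = ln(1.863) / 0.21 = 0.6224 / 0.21 = 2.9637
A = e^2.9637 ≈ 19.37 ha

19.4 ha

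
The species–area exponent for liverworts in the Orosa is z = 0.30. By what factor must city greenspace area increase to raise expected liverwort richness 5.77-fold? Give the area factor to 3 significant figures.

(A₂/A₁)^0.3 = 5.77, so A₂/A₁ = 5.77^(1/0.3) = 5.77^3.333
ln(A₂/A₁) = ln 5.77 / 0.3 = 1.7527 / 0.3 = 5.8422
A₂/A₁ = e^5.8422 ≈ 344.6

345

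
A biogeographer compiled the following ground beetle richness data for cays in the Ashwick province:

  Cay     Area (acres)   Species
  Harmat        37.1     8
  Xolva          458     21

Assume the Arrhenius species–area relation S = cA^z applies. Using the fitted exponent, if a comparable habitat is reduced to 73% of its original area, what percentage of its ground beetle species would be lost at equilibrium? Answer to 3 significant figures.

z = ln(21/8) / ln(458/37.1) = 0.9651 / 2.5133 = 0.3840
S_new/S_old = (A_new/A_old)^z = 0.73^0.3840 = exp(0.3840 × -0.3147) = 0.8862
Fraction lost = 1 − 0.8862 = 0.1138

11.4%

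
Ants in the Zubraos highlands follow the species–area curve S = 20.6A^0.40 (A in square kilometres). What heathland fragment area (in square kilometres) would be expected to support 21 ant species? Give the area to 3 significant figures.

1.05 square kilometres

21 = 20.6 × A^0.4  ⇒  A^0.4 = 21/20.6 = 1.019
ln A = ln(1.019) / 0.4 = 0.0192 / 0.4 = 0.0481
A = e^0.0481 ≈ 1.049 square kilometres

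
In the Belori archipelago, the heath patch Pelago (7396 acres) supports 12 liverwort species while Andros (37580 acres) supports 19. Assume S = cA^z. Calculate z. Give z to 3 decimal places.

0.283

Taking logs: ln S = ln c + z ln A, so z = (ln S₂ − ln S₁)/(ln A₂ − ln A₁).
z = ln(19/12) / ln(37580/7396) = ln(1.583) / ln(5.081) = 0.4595 / 1.6255 = 0.2827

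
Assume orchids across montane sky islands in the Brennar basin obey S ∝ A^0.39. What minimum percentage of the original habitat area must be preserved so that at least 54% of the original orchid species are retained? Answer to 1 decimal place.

20.6%

Need (A_new/A_old)^0.39 = 0.54, so A_new/A_old = 0.54^(1/0.39) = 0.54^2.564
ln(A_new/A_old) = ln 0.54 / 0.39 = -0.6162 / 0.39 = -1.5800
A_new/A_old = e^-1.5800 ≈ 0.206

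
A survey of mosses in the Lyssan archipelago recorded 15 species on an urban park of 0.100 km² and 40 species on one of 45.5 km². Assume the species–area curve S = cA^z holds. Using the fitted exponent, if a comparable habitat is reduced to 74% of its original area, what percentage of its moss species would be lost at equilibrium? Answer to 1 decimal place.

4.7%

z = ln(40/15) / ln(45.5/0.1) = 0.9808 / 6.1203 = 0.1603
S_new/S_old = (A_new/A_old)^z = 0.74^0.1603 = exp(0.1603 × -0.3011) = 0.9529
Fraction lost = 1 − 0.9529 = 0.04711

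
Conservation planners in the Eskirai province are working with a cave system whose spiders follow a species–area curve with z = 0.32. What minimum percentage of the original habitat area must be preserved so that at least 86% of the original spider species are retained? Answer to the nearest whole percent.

62%

Need (A_new/A_old)^0.32 = 0.86, so A_new/A_old = 0.86^(1/0.32) = 0.86^3.125
ln(A_new/A_old) = ln 0.86 / 0.32 = -0.1508 / 0.32 = -0.4713
A_new/A_old = e^-0.4713 ≈ 0.6242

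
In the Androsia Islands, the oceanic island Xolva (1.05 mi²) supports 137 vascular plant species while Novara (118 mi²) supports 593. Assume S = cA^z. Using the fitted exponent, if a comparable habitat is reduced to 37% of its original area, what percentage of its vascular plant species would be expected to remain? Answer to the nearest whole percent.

z = ln(593/137) / ln(118/1.05) = 1.4652 / 4.7219 = 0.3103
S_new/S_old = (A_new/A_old)^z = 0.37^0.3103 = exp(0.3103 × -0.9943) = 0.7345

73%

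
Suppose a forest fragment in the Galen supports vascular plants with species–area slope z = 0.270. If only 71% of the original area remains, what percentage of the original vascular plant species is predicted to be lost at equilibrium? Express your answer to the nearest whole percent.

S_new/S_old = (A_new/A_old)^z = 0.71^0.27
= exp(0.27 × ln 0.71) = exp(0.27 × -0.3425) = exp(-0.0925) ≈ 0.9117
Fraction lost = 1 − 0.9117 = 0.08833

9%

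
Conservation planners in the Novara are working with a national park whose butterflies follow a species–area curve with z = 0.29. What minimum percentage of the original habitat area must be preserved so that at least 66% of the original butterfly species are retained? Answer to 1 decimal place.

23.9%

Need (A_new/A_old)^0.29 = 0.66, so A_new/A_old = 0.66^(1/0.29) = 0.66^3.448
ln(A_new/A_old) = ln 0.66 / 0.29 = -0.4155 / 0.29 = -1.4328
A_new/A_old = e^-1.4328 ≈ 0.2386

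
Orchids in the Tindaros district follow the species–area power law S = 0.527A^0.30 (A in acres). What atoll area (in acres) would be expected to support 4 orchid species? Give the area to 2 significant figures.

4 = 0.527 × A^0.3  ⇒  A^0.3 = 4/0.527 = 7.59
ln A = ln(7.59) / 0.3 = 2.0268 / 0.3 = 6.7562
A = e^6.7562 ≈ 859.3 acres

860 acres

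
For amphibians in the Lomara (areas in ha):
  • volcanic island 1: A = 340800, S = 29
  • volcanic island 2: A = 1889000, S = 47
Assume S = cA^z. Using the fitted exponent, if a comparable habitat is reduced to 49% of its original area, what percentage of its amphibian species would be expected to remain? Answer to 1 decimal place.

81.8%

z = ln(47/29) / ln(1889000/340800) = 0.4829 / 1.7125 = 0.2820
S_new/S_old = (A_new/A_old)^z = 0.49^0.2820 = exp(0.2820 × -0.7133) = 0.8178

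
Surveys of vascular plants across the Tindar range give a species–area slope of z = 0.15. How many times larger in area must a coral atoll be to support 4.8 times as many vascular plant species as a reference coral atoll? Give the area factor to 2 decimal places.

(A₂/A₁)^0.15 = 4.8, so A₂/A₁ = 4.8^(1/0.15) = 4.8^6.667
ln(A₂/A₁) = ln 4.8 / 0.15 = 1.5686 / 0.15 = 10.4574
A₂/A₁ = e^10.4574 ≈ 34802

34802.32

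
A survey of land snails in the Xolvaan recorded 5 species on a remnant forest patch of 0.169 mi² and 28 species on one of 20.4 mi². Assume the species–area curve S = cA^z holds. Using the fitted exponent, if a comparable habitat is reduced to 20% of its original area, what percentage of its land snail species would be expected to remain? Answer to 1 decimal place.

z = ln(28/5) / ln(20.4/0.169) = 1.7228 / 4.7934 = 0.3594
S_new/S_old = (A_new/A_old)^z = 0.2^0.3594 = exp(0.3594 × -1.6094) = 0.5608

56.1%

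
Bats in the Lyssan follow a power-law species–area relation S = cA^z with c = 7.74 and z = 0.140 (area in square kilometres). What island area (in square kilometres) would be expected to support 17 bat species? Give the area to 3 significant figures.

17 = 7.74 × A^0.14  ⇒  A^0.14 = 17/7.74 = 2.196
ln A = ln(2.196) / 0.14 = 0.7868 / 0.14 = 5.6201
A = e^5.6201 ≈ 275.9 square kilometres

276 square kilometres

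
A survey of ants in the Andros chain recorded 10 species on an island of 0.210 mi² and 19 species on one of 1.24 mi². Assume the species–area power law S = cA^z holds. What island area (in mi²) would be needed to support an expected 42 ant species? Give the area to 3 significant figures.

11.1 mi²

z = ln(19/10) / ln(1.24/0.21) = 0.6419 / 1.7758 = 0.3615
c = 10 / 0.21^0.3615 = 10 / 0.5689 = 17.58
A = (42/17.58)^(1/0.3615) ⇒ ln A = ln(2.389)/0.3615 = 2.4097
A = e^2.4097 ≈ 11.13 mi²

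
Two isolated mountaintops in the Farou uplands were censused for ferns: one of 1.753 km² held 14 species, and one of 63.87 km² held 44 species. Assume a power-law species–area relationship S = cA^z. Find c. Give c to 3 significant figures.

11.7

z = ln(S₂/S₁) / ln(A₂/A₁) = ln(44/14) / ln(63.87/1.753) = 1.1451 / 3.5955 = 0.3185
c = S₁ / A₁^z = 14 / 1.753^0.3185 = 14 / 1.196 = 11.71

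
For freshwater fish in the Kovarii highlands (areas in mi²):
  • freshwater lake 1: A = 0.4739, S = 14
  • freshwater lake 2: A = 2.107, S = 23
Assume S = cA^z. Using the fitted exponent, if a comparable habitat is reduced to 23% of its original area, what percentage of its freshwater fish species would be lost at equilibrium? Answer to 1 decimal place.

38.7%

z = ln(23/14) / ln(2.107/0.4739) = 0.4964 / 1.4920 = 0.3327
S_new/S_old = (A_new/A_old)^z = 0.23^0.3327 = exp(0.3327 × -1.4697) = 0.6132
Fraction lost = 1 − 0.6132 = 0.3868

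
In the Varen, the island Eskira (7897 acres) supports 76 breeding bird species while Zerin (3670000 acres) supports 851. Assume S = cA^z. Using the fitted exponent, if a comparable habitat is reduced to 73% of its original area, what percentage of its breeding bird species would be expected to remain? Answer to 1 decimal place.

z = ln(851/76) / ln(3670000/7897) = 2.4157 / 6.1415 = 0.3933
S_new/S_old = (A_new/A_old)^z = 0.73^0.3933 = exp(0.3933 × -0.3147) = 0.8836

88.4%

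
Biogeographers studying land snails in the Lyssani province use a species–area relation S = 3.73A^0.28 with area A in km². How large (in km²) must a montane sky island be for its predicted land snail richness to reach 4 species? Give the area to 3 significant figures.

4 = 3.73 × A^0.28  ⇒  A^0.28 = 4/3.73 = 1.072
ln A = ln(1.072) / 0.28 = 0.0699 / 0.28 = 0.2496
A = e^0.2496 ≈ 1.284 km²

1.28 km²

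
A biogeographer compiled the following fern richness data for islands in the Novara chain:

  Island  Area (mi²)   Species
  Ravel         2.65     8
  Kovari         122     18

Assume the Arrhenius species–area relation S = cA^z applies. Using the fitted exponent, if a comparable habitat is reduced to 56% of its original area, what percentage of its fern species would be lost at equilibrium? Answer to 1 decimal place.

z = ln(18/8) / ln(122/2.65) = 0.8109 / 3.8295 = 0.2118
S_new/S_old = (A_new/A_old)^z = 0.56^0.2118 = exp(0.2118 × -0.5798) = 0.8845
Fraction lost = 1 − 0.8845 = 0.1155

11.6%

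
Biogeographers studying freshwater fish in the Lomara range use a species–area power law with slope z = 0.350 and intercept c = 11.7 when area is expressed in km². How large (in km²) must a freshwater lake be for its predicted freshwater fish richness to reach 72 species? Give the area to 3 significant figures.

72 = 11.7 × A^0.35  ⇒  A^0.35 = 72/11.7 = 6.154
ln A = ln(6.154) / 0.35 = 1.8171 / 0.35 = 5.1916
A = e^5.1916 ≈ 179.8 km²

180 km²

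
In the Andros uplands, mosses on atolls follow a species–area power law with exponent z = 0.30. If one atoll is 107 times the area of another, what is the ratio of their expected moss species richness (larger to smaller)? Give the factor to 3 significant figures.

4.06

S₂/S₁ = (A₂/A₁)^z = 107^0.3
ln(S₂/S₁) = 0.3 × ln 107 = 0.3 × 4.6728 = 1.4018
S₂/S₁ = e^1.4018 ≈ 4.063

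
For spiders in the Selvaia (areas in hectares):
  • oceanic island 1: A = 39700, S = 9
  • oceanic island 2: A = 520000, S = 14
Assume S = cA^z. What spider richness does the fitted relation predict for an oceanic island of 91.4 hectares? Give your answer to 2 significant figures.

z = ln(14/9) / ln(520000/39700) = 0.4418 / 2.5725 = 0.1718
c = 9 / 39700^0.1718 = 9 / 6.164 = 1.46
S₃ = 1.46 × 91.4^0.1718 = 1.46 × 2.172 ≈ 3.171

3.2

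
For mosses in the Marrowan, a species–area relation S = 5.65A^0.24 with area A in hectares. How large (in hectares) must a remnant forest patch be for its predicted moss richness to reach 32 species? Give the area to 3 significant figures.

1370 hectares

32 = 5.65 × A^0.24  ⇒  A^0.24 = 32/5.65 = 5.664
ln A = ln(5.664) / 0.24 = 1.7341 / 0.24 = 7.2253
A = e^7.2253 ≈ 1374 hectares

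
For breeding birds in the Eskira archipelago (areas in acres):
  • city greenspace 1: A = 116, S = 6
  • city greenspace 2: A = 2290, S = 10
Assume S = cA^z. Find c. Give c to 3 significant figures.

z = ln(S₂/S₁) / ln(A₂/A₁) = ln(10/6) / ln(2290/116) = 0.5108 / 2.9827 = 0.1713
c = S₁ / A₁^z = 6 / 116^0.1713 = 6 / 2.257 = 2.658

2.66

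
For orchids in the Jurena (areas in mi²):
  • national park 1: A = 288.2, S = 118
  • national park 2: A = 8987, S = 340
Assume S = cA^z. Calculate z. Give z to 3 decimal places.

Taking logs: ln S = ln c + z ln A, so z = (ln S₂ − ln S₁)/(ln A₂ − ln A₁).
z = ln(340/118) / ln(8987/288.2) = ln(2.881) / ln(31.18) = 1.0583 / 3.4399 = 0.3076

0.308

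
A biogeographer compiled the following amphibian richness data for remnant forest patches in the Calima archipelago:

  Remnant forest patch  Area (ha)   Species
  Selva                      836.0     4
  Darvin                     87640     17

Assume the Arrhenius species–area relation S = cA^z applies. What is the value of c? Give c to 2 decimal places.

0.49

z = ln(S₂/S₁) / ln(A₂/A₁) = ln(17/4) / ln(87640/836) = 1.4469 / 4.6524 = 0.3110
c = S₁ / A₁^z = 4 / 836^0.3110 = 4 / 8.106 = 0.4934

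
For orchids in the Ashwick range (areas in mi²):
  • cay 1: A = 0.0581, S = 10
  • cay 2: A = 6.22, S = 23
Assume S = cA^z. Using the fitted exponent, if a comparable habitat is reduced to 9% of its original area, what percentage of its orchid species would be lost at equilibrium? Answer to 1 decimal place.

34.9%

z = ln(23/10) / ln(6.22/0.0581) = 0.8329 / 4.6734 = 0.1782
S_new/S_old = (A_new/A_old)^z = 0.09^0.1782 = exp(0.1782 × -2.4079) = 0.6511
Fraction lost = 1 − 0.6511 = 0.3489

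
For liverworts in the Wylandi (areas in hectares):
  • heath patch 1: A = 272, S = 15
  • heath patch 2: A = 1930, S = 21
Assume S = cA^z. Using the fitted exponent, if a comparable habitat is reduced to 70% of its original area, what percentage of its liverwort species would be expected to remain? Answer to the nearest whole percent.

94%

z = ln(21/15) / ln(1930/272) = 0.3365 / 1.9595 = 0.1717
S_new/S_old = (A_new/A_old)^z = 0.7^0.1717 = exp(0.1717 × -0.3567) = 0.9406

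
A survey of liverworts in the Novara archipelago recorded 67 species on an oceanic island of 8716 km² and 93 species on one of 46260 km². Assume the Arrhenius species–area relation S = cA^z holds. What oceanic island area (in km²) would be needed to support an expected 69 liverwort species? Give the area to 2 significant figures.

z = ln(93/67) / ln(46260/8716) = 0.3279 / 1.6691 = 0.1965
c = 67 / 8716^0.1965 = 67 / 5.944 = 11.27
A = (69/11.27)^(1/0.1965) ⇒ ln A = ln(6.122)/0.1965 = 9.2226
A = e^9.2226 ≈ 10124 km²

10000 km²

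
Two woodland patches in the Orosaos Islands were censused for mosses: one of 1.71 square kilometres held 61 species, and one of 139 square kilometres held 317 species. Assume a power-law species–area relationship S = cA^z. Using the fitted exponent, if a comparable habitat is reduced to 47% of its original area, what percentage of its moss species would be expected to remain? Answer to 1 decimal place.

75.4%

z = ln(317/61) / ln(139/1.71) = 1.6480 / 4.3980 = 0.3747
S_new/S_old = (A_new/A_old)^z = 0.47^0.3747 = exp(0.3747 × -0.7550) = 0.7536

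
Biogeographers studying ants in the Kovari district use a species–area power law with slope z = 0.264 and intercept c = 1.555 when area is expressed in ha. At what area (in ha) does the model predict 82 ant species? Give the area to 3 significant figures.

82 = 1.555 × A^0.264  ⇒  A^0.264 = 82/1.555 = 52.73
ln A = ln(52.73) / 0.264 = 3.9652 / 0.264 = 15.0199
A = e^15.0199 ≈ 3334597 ha

3330000 ha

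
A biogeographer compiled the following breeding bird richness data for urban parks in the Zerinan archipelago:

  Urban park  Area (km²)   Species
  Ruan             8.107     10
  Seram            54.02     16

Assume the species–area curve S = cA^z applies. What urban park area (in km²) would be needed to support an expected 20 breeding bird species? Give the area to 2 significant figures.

130 km²

z = ln(16/10) / ln(54.02/8.107) = 0.4700 / 1.8966 = 0.2478
c = 10 / 8.107^0.2478 = 10 / 1.68 = 5.954
A = (20/5.954)^(1/0.2478) ⇒ ln A = ln(3.359)/0.2478 = 4.8898
A = e^4.8898 ≈ 132.9 km²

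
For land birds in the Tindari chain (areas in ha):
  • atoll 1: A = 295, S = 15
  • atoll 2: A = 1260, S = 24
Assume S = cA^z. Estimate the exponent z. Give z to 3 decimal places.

Taking logs: ln S = ln c + z ln A, so z = (ln S₂ − ln S₁)/(ln A₂ − ln A₁).
z = ln(24/15) / ln(1260/295) = ln(1.6) / ln(4.271) = 0.4700 / 1.4519 = 0.3237

0.324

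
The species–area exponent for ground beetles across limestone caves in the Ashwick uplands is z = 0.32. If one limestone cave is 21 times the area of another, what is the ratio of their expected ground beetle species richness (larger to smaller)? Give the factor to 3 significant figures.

S₂/S₁ = (A₂/A₁)^z = 21^0.32
ln(S₂/S₁) = 0.32 × ln 21 = 0.32 × 3.0445 = 0.9742
S₂/S₁ = e^0.9742 ≈ 2.649

2.65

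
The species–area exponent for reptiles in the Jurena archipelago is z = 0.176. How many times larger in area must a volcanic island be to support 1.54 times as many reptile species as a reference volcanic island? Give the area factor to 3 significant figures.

11.6

(A₂/A₁)^0.176 = 1.54, so A₂/A₁ = 1.54^(1/0.176) = 1.54^5.682
ln(A₂/A₁) = ln 1.54 / 0.176 = 0.4318 / 0.176 = 2.4533
A₂/A₁ = e^2.4533 ≈ 11.63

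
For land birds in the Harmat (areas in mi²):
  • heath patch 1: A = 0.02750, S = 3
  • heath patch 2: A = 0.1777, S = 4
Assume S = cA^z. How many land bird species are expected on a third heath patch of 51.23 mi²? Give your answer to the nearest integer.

z = ln(4/3) / ln(0.1777/0.0275) = 0.2877 / 1.8659 = 0.1542
c = 3 / 0.0275^0.1542 = 3 / 0.5746 = 5.221
S₃ = 5.221 × 51.23^0.1542 = 5.221 × 1.835 ≈ 9.579

10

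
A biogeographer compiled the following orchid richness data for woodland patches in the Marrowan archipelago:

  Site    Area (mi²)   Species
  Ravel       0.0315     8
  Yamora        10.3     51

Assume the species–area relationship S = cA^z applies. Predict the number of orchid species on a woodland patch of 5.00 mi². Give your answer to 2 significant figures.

40

z = ln(51/8) / ln(10.3/0.0315) = 1.8524 / 5.7899 = 0.3199
c = 8 / 0.0315^0.3199 = 8 / 0.3308 = 24.18
S₃ = 24.18 × 5^0.3199 = 24.18 × 1.673 ≈ 40.47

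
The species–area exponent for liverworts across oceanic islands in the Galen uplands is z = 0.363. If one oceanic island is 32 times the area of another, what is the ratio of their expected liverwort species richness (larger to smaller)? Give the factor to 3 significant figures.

S₂/S₁ = (A₂/A₁)^z = 32^0.363
ln(S₂/S₁) = 0.363 × ln 32 = 0.363 × 3.4657 = 1.2581
S₂/S₁ = e^1.2581 ≈ 3.519

3.52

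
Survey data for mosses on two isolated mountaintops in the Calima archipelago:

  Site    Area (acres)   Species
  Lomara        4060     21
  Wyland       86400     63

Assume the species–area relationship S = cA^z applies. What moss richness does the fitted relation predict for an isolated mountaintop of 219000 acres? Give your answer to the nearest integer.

z = ln(63/21) / ln(86400/4060) = 1.0986 / 3.0578 = 0.3593
c = 21 / 4060^0.3593 = 21 / 19.79 = 1.061
S₃ = 1.061 × 219000^0.3593 = 1.061 × 82.93 ≈ 88

88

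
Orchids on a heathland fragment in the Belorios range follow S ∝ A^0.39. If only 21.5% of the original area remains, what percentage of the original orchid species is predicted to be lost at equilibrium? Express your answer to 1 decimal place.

S_new/S_old = (A_new/A_old)^z = 0.215^0.39
= exp(0.39 × ln 0.215) = exp(0.39 × -1.5371) = exp(-0.5995) ≈ 0.5491
Fraction lost = 1 − 0.5491 = 0.4509

45.1%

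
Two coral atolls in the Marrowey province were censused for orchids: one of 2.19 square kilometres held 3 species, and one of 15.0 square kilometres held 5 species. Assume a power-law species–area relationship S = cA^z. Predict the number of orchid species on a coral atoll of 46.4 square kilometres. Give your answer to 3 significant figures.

z = ln(5/3) / ln(15/2.19) = 0.5108 / 1.9241 = 0.2655
c = 3 / 2.19^0.2655 = 3 / 1.231 = 2.436
S₃ = 2.436 × 46.4^0.2655 = 2.436 × 2.77 ≈ 6.748

6.75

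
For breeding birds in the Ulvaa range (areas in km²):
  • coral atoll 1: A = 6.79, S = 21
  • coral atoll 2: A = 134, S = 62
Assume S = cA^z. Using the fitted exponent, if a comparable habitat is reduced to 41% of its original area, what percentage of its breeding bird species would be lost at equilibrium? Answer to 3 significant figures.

27.6%

z = ln(62/21) / ln(134/6.79) = 1.0826 / 2.9824 = 0.3630
S_new/S_old = (A_new/A_old)^z = 0.41^0.3630 = exp(0.3630 × -0.8916) = 0.7235
Fraction lost = 1 − 0.7235 = 0.2765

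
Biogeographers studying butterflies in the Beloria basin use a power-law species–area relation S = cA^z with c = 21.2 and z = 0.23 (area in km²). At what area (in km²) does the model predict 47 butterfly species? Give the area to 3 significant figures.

47 = 21.2 × A^0.23  ⇒  A^0.23 = 47/21.2 = 2.217
ln A = ln(2.217) / 0.23 = 0.7961 / 0.23 = 3.4615
A = e^3.4615 ≈ 31.86 km²

31.9 km²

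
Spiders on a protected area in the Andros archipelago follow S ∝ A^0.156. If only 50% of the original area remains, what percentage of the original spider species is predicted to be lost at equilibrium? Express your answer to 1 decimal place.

10.2%

S_new/S_old = (A_new/A_old)^z = 0.5^0.156
= exp(0.156 × ln 0.5) = exp(0.156 × -0.6931) = exp(-0.1081) ≈ 0.8975
Fraction lost = 1 − 0.8975 = 0.1025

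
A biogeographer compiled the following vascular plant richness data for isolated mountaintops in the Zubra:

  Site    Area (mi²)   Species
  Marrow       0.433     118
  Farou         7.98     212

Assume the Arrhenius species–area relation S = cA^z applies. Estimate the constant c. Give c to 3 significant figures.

140

z = ln(S₂/S₁) / ln(A₂/A₁) = ln(212/118) / ln(7.98/0.433) = 0.5859 / 2.9140 = 0.2011
c = S₁ / A₁^z = 118 / 0.433^0.2011 = 118 / 0.8451 = 139.6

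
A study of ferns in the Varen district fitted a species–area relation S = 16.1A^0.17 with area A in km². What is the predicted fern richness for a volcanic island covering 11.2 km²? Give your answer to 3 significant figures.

24.3

S = 16.1 × 11.2^0.17
ln S = ln 16.1 + 0.17 × ln 11.2 = 2.7788 + 0.17 × 2.4159 = 3.1895
S = e^3.1895 ≈ 24.28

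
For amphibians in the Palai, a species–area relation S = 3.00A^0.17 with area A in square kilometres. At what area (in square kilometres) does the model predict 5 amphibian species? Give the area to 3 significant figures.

5 = 3 × A^0.17  ⇒  A^0.17 = 5/3 = 1.667
ln A = ln(1.667) / 0.17 = 0.5108 / 0.17 = 3.0049
A = e^3.0049 ≈ 20.18 square kilometres

20.2 square kilometres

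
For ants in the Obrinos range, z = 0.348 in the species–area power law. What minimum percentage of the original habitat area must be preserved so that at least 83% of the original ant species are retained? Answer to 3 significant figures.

Need (A_new/A_old)^0.348 = 0.83, so A_new/A_old = 0.83^(1/0.348) = 0.83^2.874
ln(A_new/A_old) = ln 0.83 / 0.348 = -0.1863 / 0.348 = -0.5354
A_new/A_old = e^-0.5354 ≈ 0.5854

58.5%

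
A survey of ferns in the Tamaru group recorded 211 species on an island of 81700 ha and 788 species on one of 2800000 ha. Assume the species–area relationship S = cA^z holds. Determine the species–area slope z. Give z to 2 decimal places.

Taking logs: ln S = ln c + z ln A, so z = (ln S₂ − ln S₁)/(ln A₂ − ln A₁).
z = ln(788/211) / ln(2800000/81700) = ln(3.735) / ln(34.27) = 1.3176 / 3.5343 = 0.3728

0.37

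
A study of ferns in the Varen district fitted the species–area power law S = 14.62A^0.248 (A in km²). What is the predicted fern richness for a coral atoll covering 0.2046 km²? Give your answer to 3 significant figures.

9.86

S = 14.62 × 0.2046^0.248
ln S = ln 14.62 + 0.248 × ln 0.2046 = 2.6824 + 0.248 × -1.5867 = 2.2889
S = e^2.2889 ≈ 9.864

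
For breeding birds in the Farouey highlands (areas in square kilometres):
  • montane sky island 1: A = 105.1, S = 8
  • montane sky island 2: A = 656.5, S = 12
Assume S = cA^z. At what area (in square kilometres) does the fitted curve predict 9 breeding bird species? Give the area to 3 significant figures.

179 square kilometres

z = ln(12/8) / ln(656.5/105.1) = 0.4055 / 1.8320 = 0.2213
c = 8 / 105.1^0.2213 = 8 / 2.802 = 2.855
A = (9/2.855)^(1/0.2213) ⇒ ln A = ln(3.152)/0.2213 = 5.1871
A = e^5.1871 ≈ 178.9 square kilometres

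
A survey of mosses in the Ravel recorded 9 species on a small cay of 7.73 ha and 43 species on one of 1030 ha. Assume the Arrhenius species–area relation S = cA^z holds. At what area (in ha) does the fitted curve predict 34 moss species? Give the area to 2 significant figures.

490 ha

z = ln(43/9) / ln(1030/7.73) = 1.5640 / 4.8922 = 0.3197
c = 9 / 7.73^0.3197 = 9 / 1.923 = 4.681
A = (34/4.681)^(1/0.3197) ⇒ ln A = ln(7.264)/0.3197 = 6.2027
A = e^6.2027 ≈ 494.1 ha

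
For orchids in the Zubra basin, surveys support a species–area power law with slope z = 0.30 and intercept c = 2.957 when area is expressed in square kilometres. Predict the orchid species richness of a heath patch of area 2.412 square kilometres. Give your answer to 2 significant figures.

3.9

S = 2.957 × 2.412^0.3
ln S = ln 2.957 + 0.3 × ln 2.412 = 1.0842 + 0.3 × 0.8805 = 1.3483
S = e^1.3483 ≈ 3.851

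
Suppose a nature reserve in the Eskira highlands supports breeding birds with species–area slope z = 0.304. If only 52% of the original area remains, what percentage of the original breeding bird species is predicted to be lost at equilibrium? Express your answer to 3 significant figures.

18.0%

S_new/S_old = (A_new/A_old)^z = 0.52^0.304
= exp(0.304 × ln 0.52) = exp(0.304 × -0.6539) = exp(-0.1988) ≈ 0.8197
Fraction lost = 1 − 0.8197 = 0.1803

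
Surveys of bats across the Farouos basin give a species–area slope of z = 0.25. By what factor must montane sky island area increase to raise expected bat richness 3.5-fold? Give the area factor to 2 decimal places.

150.06

(A₂/A₁)^0.25 = 3.5, so A₂/A₁ = 3.5^(1/0.25) = 3.5^4
ln(A₂/A₁) = ln 3.5 / 0.25 = 1.2528 / 0.25 = 5.0111
A₂/A₁ = e^5.0111 ≈ 150.1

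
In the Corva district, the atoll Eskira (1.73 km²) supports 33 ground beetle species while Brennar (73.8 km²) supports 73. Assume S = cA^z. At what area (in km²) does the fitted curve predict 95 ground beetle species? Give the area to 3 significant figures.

z = ln(73/33) / ln(73.8/1.73) = 0.7940 / 3.7532 = 0.2115
c = 33 / 1.73^0.2115 = 33 / 1.123 = 29.39
A = (95/29.39)^(1/0.2115) ⇒ ln A = ln(3.233)/0.2115 = 5.5466
A = e^5.5466 ≈ 256.4 km²

256 km²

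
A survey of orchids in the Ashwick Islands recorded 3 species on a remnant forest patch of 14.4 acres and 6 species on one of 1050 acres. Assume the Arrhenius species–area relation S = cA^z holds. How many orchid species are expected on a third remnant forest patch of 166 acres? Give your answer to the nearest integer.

z = ln(6/3) / ln(1050/14.4) = 0.6931 / 4.2893 = 0.1616
c = 3 / 14.4^0.1616 = 3 / 1.539 = 1.95
S₃ = 1.95 × 166^0.1616 = 1.95 × 2.284 ≈ 4.453

4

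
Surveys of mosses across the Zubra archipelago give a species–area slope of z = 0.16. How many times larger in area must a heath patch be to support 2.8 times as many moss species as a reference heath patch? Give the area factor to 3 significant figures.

623

(A₂/A₁)^0.16 = 2.8, so A₂/A₁ = 2.8^(1/0.16) = 2.8^6.25
ln(A₂/A₁) = ln 2.8 / 0.16 = 1.0296 / 0.16 = 6.4351
A₂/A₁ = e^6.4351 ≈ 623.4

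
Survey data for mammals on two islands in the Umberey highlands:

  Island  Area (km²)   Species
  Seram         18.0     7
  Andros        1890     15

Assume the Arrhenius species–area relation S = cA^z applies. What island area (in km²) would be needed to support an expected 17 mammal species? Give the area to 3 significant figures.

z = ln(15/7) / ln(1890/18) = 0.7621 / 4.6540 = 0.1638
c = 7 / 18^0.1638 = 7 / 1.605 = 4.36
A = (17/4.36)^(1/0.1638) ⇒ ln A = ln(3.899)/0.1638 = 8.3086
A = e^8.3086 ≈ 4059 km²

4060 km²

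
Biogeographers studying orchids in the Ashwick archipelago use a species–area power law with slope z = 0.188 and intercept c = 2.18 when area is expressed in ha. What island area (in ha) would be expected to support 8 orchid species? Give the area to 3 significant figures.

8 = 2.18 × A^0.188  ⇒  A^0.188 = 8/2.18 = 3.67
ln A = ln(3.67) / 0.188 = 1.3001 / 0.188 = 6.9155
A = e^6.9155 ≈ 1008 ha

1010 ha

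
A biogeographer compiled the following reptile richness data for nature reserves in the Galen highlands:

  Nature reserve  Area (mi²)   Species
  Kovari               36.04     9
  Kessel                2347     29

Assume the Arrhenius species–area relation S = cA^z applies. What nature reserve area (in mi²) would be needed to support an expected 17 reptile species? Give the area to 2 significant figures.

z = ln(29/9) / ln(2347/36.04) = 1.1701 / 4.1763 = 0.2802
c = 9 / 36.04^0.2802 = 9 / 2.73 = 3.297
A = (17/3.297)^(1/0.2802) ⇒ ln A = ln(5.157)/0.2802 = 5.8546
A = e^5.8546 ≈ 348.8 mi²

350 mi²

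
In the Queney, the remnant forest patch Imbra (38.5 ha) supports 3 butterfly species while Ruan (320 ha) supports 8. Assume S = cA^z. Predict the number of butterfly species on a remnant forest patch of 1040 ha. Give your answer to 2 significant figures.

z = ln(8/3) / ln(320/38.5) = 0.9808 / 2.1177 = 0.4632
c = 3 / 38.5^0.4632 = 3 / 5.424 = 0.5531
S₃ = 0.5531 × 1040^0.4632 = 0.5531 × 24.97 ≈ 13.81

14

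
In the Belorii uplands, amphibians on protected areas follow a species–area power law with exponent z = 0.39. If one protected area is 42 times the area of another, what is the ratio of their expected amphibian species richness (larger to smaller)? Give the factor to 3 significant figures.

4.30

S₂/S₁ = (A₂/A₁)^z = 42^0.39
ln(S₂/S₁) = 0.39 × ln 42 = 0.39 × 3.7377 = 1.4577
S₂/S₁ = e^1.4577 ≈ 4.296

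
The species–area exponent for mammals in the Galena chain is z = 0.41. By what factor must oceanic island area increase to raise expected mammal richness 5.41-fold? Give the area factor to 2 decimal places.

(A₂/A₁)^0.41 = 5.41, so A₂/A₁ = 5.41^(1/0.41) = 5.41^2.439
ln(A₂/A₁) = ln 5.41 / 0.41 = 1.6882 / 0.41 = 4.1177
A₂/A₁ = e^4.1177 ≈ 61.42

61.42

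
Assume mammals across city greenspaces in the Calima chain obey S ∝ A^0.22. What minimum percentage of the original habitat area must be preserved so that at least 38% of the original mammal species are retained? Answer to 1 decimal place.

1.2%

Need (A_new/A_old)^0.22 = 0.38, so A_new/A_old = 0.38^(1/0.22) = 0.38^4.545
ln(A_new/A_old) = ln 0.38 / 0.22 = -0.9676 / 0.22 = -4.3981
A_new/A_old = e^-4.3981 ≈ 0.0123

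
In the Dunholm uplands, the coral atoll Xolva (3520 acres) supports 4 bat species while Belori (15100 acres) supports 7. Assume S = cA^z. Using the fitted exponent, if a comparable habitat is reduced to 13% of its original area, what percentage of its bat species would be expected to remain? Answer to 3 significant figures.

z = ln(7/4) / ln(15100/3520) = 0.5596 / 1.4562 = 0.3843
S_new/S_old = (A_new/A_old)^z = 0.13^0.3843 = exp(0.3843 × -2.0402) = 0.4566

45.7%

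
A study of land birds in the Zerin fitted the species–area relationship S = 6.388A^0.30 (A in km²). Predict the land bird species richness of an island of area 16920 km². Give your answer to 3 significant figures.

119

S = 6.388 × 16920^0.3 = 6.388 × 18.56 ≈ 118.5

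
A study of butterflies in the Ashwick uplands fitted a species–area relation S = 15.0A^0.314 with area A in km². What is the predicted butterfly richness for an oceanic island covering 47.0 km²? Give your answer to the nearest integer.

50 species

S = 15 × 47^0.314
ln S = ln 15 + 0.314 × ln 47 = 2.7081 + 0.314 × 3.8501 = 3.9170
S = e^3.9170 ≈ 50.25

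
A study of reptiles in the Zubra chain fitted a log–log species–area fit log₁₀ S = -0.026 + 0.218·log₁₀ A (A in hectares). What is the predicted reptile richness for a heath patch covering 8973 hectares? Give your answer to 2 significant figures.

S = 0.9419 × 8973^0.218
ln S = ln 0.9419 + 0.218 × ln 8973 = -0.0599 + 0.218 × 9.1020 = 1.9244
S = e^1.9244 ≈ 6.851

6.9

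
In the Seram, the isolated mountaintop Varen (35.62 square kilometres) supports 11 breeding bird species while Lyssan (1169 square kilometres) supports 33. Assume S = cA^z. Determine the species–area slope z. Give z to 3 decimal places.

0.315

Taking logs: ln S = ln c + z ln A, so z = (ln S₂ − ln S₁)/(ln A₂ − ln A₁).
z = ln(33/11) / ln(1169/35.62) = ln(3) / ln(32.82) = 1.0986 / 3.4910 = 0.3147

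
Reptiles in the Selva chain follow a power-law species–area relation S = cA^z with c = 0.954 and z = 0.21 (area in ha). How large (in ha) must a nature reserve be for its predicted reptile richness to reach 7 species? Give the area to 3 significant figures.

7 = 0.954 × A^0.21  ⇒  A^0.21 = 7/0.954 = 7.338
ln A = ln(7.338) / 0.21 = 1.9930 / 0.21 = 9.4905
A = e^9.4905 ≈ 13233 ha

13200 ha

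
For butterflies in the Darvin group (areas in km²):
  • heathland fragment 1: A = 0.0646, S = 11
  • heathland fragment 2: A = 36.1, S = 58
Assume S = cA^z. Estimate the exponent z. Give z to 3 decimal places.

Taking logs: ln S = ln c + z ln A, so z = (ln S₂ − ln S₁)/(ln A₂ − ln A₁).
z = ln(58/11) / ln(36.1/0.0646) = ln(5.273) / ln(558.8) = 1.6625 / 6.3258 = 0.2628

0.263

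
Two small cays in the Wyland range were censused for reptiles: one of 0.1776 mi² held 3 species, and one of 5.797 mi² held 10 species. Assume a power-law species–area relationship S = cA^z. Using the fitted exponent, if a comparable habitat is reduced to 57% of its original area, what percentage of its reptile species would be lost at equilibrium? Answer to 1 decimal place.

17.6%

z = ln(10/3) / ln(5.797/0.1776) = 1.2040 / 3.4856 = 0.3454
S_new/S_old = (A_new/A_old)^z = 0.57^0.3454 = exp(0.3454 × -0.5621) = 0.8235
Fraction lost = 1 − 0.8235 = 0.1765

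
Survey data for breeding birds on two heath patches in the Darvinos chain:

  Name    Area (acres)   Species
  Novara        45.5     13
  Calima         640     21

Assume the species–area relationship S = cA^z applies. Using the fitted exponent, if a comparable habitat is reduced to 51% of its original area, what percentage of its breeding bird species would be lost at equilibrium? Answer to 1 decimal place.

11.5%

z = ln(21/13) / ln(640/45.5) = 0.4796 / 2.6438 = 0.1814
S_new/S_old = (A_new/A_old)^z = 0.51^0.1814 = exp(0.1814 × -0.6733) = 0.885
Fraction lost = 1 − 0.885 = 0.115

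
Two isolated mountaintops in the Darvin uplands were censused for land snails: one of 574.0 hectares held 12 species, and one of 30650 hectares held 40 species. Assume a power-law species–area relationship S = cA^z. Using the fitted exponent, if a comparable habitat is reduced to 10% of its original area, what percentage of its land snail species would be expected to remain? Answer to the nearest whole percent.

z = ln(40/12) / ln(30650/574) = 1.2040 / 3.9778 = 0.3027
S_new/S_old = (A_new/A_old)^z = 0.1^0.3027 = exp(0.3027 × -2.3026) = 0.4981

50%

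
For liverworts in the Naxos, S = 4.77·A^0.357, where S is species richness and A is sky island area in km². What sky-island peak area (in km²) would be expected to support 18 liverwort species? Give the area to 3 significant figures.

18 = 4.77 × A^0.357  ⇒  A^0.357 = 18/4.77 = 3.774
ln A = ln(3.774) / 0.357 = 1.3280 / 0.357 = 3.7200
A = e^3.7200 ≈ 41.26 km²

41.3 km²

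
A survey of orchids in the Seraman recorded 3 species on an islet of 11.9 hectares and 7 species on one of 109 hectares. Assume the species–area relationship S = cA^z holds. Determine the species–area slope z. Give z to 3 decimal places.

Taking logs: ln S = ln c + z ln A, so z = (ln S₂ − ln S₁)/(ln A₂ − ln A₁).
z = ln(7/3) / ln(109/11.9) = ln(2.333) / ln(9.16) = 0.8473 / 2.2148 = 0.3826

0.383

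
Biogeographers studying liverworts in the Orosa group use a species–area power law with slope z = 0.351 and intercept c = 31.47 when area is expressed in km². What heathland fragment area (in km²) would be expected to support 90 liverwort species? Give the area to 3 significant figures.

20.0 km²

90 = 31.47 × A^0.351  ⇒  A^0.351 = 90/31.47 = 2.86
ln A = ln(2.86) / 0.351 = 1.0508 / 0.351 = 2.9937
A = e^2.9937 ≈ 19.96 km²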